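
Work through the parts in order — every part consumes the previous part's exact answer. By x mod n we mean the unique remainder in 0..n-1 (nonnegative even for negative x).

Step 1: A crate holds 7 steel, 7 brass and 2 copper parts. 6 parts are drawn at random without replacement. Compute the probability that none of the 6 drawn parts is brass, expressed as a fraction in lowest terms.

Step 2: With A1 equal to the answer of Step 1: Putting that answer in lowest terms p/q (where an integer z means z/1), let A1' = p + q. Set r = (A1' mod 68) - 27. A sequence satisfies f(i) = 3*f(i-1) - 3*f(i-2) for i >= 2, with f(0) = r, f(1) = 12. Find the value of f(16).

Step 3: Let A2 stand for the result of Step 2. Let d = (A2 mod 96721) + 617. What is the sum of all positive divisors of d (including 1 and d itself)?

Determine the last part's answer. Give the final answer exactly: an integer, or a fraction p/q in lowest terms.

27144

Step 1: total draws C(16,6) = 8008; favorable C(9,6) = 84; P = 3/286; answer 3/286
Step 2: A1 = 3/286; threaded value p + q = 289; r = -10; f(2) = 3*(12) - 3*(-10) = 66; iterating: f(2)=66, f(3)=162, f(4)=288, f(5)=378, f(6)=270, f(7)=-324, f(8)=-1782, f(9)=-4374, f(10)=-7776, f(11)=-10206, f(12)=-7290, f(13)=8748, f(14)=48114, f(15)=118098, f(16)=209952; answer 209952
Step 3: A2 = 209952; d = 17127; 17127 = 3^2 * 11 * 173; sigma = (1 + 3 + 9) * (1 + 11) * (1 + 173) = 13 * 12 * 174 = 27144; answer 27144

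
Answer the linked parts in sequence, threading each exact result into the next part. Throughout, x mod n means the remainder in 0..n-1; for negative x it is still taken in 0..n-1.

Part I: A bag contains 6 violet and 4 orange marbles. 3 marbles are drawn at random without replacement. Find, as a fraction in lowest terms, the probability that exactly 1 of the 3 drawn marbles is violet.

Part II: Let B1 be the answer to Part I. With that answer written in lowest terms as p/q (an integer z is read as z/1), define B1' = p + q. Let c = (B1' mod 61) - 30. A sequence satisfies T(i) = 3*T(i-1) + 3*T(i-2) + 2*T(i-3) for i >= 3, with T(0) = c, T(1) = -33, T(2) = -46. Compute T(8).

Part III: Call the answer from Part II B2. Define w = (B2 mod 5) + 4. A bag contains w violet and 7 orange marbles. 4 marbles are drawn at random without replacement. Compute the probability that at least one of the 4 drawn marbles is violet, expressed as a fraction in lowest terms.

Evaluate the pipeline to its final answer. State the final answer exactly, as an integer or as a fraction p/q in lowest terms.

Part I: total draws C(10,3) = 120; favorable C(6,1)*C(4,2) = 36; P = 3/10; answer 3/10
Part II: B1 = 3/10; threaded value p + q = 13; c = -17; T(3) = 3*(-46) + 3*(-33) + 2*(-17) = -271; iterating: T(3)=-271, T(4)=-1017, T(5)=-3956, T(6)=-15461, T(7)=-60285, T(8)=-235150; answer -235150
Part III: B2 = -235150; w = 4; total draws C(11,4) = 330; complement C(7,4) = 35; favorable 330 - 35 = 295; P = 59/66; answer 59/66

59/66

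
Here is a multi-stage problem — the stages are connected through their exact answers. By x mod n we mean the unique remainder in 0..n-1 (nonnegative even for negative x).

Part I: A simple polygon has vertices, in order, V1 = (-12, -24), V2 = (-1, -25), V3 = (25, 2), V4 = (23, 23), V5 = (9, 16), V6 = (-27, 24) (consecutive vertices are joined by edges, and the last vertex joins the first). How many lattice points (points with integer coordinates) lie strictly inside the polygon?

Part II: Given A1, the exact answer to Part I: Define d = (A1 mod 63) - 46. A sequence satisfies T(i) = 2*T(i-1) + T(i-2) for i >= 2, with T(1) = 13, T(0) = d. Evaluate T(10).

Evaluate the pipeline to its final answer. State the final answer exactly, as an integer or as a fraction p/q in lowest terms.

Part I: cross terms: (-12*-25 - -1*-24)=276, (-1*2 - 25*-25)=623, (25*23 - 23*2)=529, (23*16 - 9*23)=161, (9*24 - -27*16)=648, (-27*-24 - -12*24)=936; twice the area = |3173| = 3173; area = 3173/2; boundary points = 1 + 1 + 1 + 7 + 4 + 3 = 17; strictly interior points = area - boundary/2 + 1 = 1579; answer 1579
Part II: A1 = 1579; d = -42; T(2) = 2*(13) + 1*(-42) = -16; iterating: T(2)=-16, T(3)=-19, T(4)=-54, T(5)=-127, T(6)=-308, T(7)=-743, T(8)=-1794, T(9)=-4331, T(10)=-10456; answer -10456

-10456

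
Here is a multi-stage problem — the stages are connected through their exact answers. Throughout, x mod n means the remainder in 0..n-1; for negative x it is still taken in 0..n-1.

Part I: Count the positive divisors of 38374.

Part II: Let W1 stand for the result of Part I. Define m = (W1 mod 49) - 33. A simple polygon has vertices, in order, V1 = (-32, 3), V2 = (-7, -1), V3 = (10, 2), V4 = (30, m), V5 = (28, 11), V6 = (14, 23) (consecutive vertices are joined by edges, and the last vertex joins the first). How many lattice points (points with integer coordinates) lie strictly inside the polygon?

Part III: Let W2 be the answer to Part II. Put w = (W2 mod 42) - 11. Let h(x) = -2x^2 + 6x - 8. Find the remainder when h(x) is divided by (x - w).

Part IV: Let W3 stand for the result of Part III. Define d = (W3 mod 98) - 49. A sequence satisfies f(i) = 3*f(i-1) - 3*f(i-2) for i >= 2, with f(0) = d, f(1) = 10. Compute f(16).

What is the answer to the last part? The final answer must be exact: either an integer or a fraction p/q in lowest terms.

Part I: 38374 = 2 * 7 * 2741; number of divisors = (1+1) * (1+1) * (1+1) = 8; answer 8
Part II: W1 = 8; m = -25; cross terms: (-32*-1 - -7*3)=53, (-7*2 - 10*-1)=-4, (10*-25 - 30*2)=-310, (30*11 - 28*-25)=1030, (28*23 - 14*11)=490, (14*3 - -32*23)=778; twice the area = |2037| = 2037; area = 2037/2; boundary points = 1 + 1 + 1 + 2 + 2 + 2 = 9; strictly interior points = area - boundary/2 + 1 = 1015; answer 1015
Part III: W2 = 1015; w = -4; remainder = value at the root: -2*(-4)^2 + 6*(-4)^1 - 8 = (-32) + (-24) + (-8) = -64; answer -64
Part IV: W3 = -64; d = -15; f(2) = 3*(10) - 3*(-15) = 75; iterating: f(2)=75, f(3)=195, f(4)=360, f(5)=495, f(6)=405, f(7)=-270, f(8)=-2025, f(9)=-5265, f(10)=-9720, f(11)=-13365, f(12)=-10935, f(13)=7290, f(14)=54675, f(15)=142155, f(16)=262440; answer 262440

262440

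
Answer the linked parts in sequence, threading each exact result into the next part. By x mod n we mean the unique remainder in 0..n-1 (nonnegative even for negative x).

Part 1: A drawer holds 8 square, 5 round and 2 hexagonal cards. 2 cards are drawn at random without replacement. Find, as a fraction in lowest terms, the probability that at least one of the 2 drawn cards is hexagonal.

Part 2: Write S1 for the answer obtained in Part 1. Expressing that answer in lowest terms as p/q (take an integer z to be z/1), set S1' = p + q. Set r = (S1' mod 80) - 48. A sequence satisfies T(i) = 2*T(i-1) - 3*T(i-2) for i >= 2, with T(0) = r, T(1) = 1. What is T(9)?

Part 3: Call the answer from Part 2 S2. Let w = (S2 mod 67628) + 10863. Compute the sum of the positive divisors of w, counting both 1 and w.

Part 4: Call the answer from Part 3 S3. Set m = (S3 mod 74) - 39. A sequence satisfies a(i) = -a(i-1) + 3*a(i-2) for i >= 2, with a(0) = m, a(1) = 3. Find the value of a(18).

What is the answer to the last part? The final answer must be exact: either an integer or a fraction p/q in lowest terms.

-20728335

Part 1: total draws C(15,2) = 105; complement C(13,2) = 78; favorable 105 - 78 = 27; P = 9/35; answer 9/35
Part 2: S1 = 9/35; threaded value p + q = 44; r = -4; T(2) = 2*(1) - 3*(-4) = 14; iterating: T(2)=14, T(3)=25, T(4)=8, T(5)=-59, T(6)=-142, T(7)=-107, T(8)=212, T(9)=745; answer 745
Part 3: S2 = 745; w = 11608; 11608 = 2^3 * 1451; sigma = (1 + 2 + 4 + 8) * (1 + 1451) = 15 * 1452 = 21780; answer 21780
Part 4: S3 = 21780; m = -15; a(2) = -1*(3) + 3*(-15) = -48; iterating: a(2)=-48, a(3)=57, a(4)=-201, a(5)=372, a(6)=-975, a(7)=2091, a(8)=-5016, a(9)=11289, a(10)=-26337, a(11)=60204, a(12)=-139215, a(13)=319827, a(14)=-737472, a(15)=1696953, a(16)=-3909369, a(17)=9000228, a(18)=-20728335; answer -20728335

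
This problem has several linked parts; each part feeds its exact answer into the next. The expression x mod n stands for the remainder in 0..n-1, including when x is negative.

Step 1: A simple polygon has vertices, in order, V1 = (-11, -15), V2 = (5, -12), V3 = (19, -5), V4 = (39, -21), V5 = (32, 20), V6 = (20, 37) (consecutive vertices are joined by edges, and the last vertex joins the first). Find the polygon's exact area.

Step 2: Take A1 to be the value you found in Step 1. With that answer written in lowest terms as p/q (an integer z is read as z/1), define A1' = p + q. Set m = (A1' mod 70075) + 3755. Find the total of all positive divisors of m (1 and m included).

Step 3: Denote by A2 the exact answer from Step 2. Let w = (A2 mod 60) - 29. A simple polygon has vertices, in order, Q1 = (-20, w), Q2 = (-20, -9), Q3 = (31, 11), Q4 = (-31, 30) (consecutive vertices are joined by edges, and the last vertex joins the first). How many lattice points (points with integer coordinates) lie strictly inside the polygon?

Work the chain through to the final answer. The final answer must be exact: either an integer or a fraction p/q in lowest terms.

1080

Step 1: cross terms: (-11*-12 - 5*-15)=207, (5*-5 - 19*-12)=203, (19*-21 - 39*-5)=-204, (39*20 - 32*-21)=1452, (32*37 - 20*20)=784, (20*-15 - -11*37)=107; twice the area = |2549| = 2549; area = 2549/2; answer 2549/2
Step 2: A1 = 2549/2; threaded value p + q = 2551; m = 6306; 6306 = 2 * 3 * 1051; sigma = (1 + 2) * (1 + 3) * (1 + 1051) = 3 * 4 * 1052 = 12624; answer 12624
Step 3: A2 = 12624; w = -5; cross terms: (-20*-9 - -20*-5)=80, (-20*11 - 31*-9)=59, (31*30 - -31*11)=1271, (-31*-5 - -20*30)=755; twice the area = |2165| = 2165; area = 2165/2; boundary points = 4 + 1 + 1 + 1 = 7; strictly interior points = area - boundary/2 + 1 = 1080; answer 1080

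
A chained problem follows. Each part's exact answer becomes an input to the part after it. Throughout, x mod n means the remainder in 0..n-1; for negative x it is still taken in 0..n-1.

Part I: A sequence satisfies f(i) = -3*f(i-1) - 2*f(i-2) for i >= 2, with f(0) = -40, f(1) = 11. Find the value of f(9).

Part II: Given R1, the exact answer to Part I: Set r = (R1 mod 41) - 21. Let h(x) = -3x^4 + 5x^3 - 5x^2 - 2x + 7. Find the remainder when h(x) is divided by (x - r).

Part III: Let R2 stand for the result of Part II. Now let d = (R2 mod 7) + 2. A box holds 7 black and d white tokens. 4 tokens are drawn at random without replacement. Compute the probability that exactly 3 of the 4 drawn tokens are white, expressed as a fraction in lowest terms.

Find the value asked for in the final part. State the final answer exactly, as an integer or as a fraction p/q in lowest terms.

14/165

Part I: f(2) = -3*(11) - 2*(-40) = 47; iterating: f(2)=47, f(3)=-163, f(4)=395, f(5)=-859, f(6)=1787, f(7)=-3643, f(8)=7355, f(9)=-14779; answer -14779
Part II: R1 = -14779; r = 1; remainder = value at the root: -3*(1)^4 + 5*(1)^3 - 5*(1)^2 - 2*(1)^1 + 7 = (-3) + (5) + (-5) + (-2) + (7) = 2; answer 2
Part III: R2 = 2; d = 4; total draws C(11,4) = 330; favorable C(4,3)*C(7,1) = 28; P = 14/165; answer 14/165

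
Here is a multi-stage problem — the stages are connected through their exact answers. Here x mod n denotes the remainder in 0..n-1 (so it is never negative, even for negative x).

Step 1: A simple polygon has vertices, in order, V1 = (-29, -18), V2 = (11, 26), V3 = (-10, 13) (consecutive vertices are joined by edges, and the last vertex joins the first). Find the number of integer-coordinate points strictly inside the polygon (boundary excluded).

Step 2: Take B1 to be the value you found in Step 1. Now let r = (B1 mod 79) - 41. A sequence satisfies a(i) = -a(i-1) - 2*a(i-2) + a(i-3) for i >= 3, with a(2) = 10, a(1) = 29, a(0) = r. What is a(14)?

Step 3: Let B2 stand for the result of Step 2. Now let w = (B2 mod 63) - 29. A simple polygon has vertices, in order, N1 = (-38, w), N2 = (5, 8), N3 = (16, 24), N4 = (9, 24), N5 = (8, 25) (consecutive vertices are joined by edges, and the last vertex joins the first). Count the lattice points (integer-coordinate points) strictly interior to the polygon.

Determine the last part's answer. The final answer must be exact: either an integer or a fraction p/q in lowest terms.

386

Step 1: cross terms: (-29*26 - 11*-18)=-556, (11*13 - -10*26)=403, (-10*-18 - -29*13)=557; twice the area = |404| = 404; area = 202; boundary points = 4 + 1 + 1 = 6; strictly interior points = area - boundary/2 + 1 = 200; answer 200
Step 2: B1 = 200; r = 1; a(3) = -1*(10) - 2*(29) + 1*(1) = -67; iterating: a(3)=-67, a(4)=76, a(5)=68, a(6)=-287, a(7)=227, a(8)=415, a(9)=-1156, a(10)=553, a(11)=2174, a(12)=-4436, a(13)=641, a(14)=10405; answer 10405
Step 3: B2 = 10405; w = -19; cross terms: (-38*8 - 5*-19)=-209, (5*24 - 16*8)=-8, (16*24 - 9*24)=168, (9*25 - 8*24)=33, (8*-19 - -38*25)=798; twice the area = |782| = 782; area = 391; boundary points = 1 + 1 + 7 + 1 + 2 = 12; strictly interior points = area - boundary/2 + 1 = 386; answer 386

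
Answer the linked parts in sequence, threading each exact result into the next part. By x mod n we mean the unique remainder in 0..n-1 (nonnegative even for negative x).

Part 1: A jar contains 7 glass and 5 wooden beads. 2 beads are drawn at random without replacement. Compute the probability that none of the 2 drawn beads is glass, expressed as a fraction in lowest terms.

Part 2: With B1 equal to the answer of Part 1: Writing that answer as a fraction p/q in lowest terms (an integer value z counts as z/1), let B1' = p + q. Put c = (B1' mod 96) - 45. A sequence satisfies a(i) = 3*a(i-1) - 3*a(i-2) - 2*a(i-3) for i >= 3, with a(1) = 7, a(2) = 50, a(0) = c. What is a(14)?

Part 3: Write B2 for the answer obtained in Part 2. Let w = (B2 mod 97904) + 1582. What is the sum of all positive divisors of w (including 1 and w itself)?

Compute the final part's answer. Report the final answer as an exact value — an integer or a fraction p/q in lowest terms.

40176

Part 1: total draws C(12,2) = 66; favorable C(5,2) = 10; P = 5/33; answer 5/33
Part 2: B1 = 5/33; threaded value p + q = 38; c = -7; a(3) = 3*(50) - 3*(7) - 2*(-7) = 143; iterating: a(3)=143, a(4)=265, a(5)=266, a(6)=-283, a(7)=-2177, a(8)=-6214, a(9)=-11545, a(10)=-11639, a(11)=12146, a(12)=94445, a(13)=270175, a(14)=502898; answer 502898
Part 3: B2 = 502898; w = 14960; 14960 = 2^4 * 5 * 11 * 17; sigma = (1 + 2 + 4 + 8 + 16) * (1 + 5) * (1 + 11) * (1 + 17) = 31 * 6 * 12 * 18 = 40176; answer 40176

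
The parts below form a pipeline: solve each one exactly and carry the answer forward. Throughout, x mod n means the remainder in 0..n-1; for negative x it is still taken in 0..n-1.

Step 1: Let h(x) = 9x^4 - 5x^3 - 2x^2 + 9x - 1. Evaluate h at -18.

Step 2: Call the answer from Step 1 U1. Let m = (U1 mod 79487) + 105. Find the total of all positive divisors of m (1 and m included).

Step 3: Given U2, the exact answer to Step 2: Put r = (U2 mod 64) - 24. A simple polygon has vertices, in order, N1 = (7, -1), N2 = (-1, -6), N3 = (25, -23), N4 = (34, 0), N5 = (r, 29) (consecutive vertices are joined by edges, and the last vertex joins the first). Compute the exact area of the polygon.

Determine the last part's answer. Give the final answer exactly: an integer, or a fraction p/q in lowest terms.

Step 1: 9*(-18)^4 - 5*(-18)^3 - 2*(-18)^2 + 9*(-18)^1 - 1 = (944784) + (29160) + (-648) + (-162) + (-1) = 973133; answer 973133
Step 2: U1 = 973133; m = 19394; 19394 = 2 * 9697; sigma = (1 + 2) * (1 + 9697) = 3 * 9698 = 29094; answer 29094
Step 3: U2 = 29094; r = 14; cross terms: (7*-6 - -1*-1)=-43, (-1*-23 - 25*-6)=173, (25*0 - 34*-23)=782, (34*29 - 14*0)=986, (14*-1 - 7*29)=-217; twice the area = |1681| = 1681; area = 1681/2; answer 1681/2

1681/2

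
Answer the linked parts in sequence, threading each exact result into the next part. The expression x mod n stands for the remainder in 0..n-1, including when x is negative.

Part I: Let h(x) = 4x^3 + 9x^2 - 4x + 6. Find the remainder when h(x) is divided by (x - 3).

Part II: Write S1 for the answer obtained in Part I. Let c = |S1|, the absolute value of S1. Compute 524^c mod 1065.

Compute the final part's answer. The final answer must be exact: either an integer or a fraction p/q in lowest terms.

959

Part I: remainder = value at the root: 4*(3)^3 + 9*(3)^2 - 4*(3)^1 + 6 = (108) + (81) + (-12) + (6) = 183; answer 183
Part II: S1 = 183; c = 183; squarings mod 1065: 524^1=524, 524^2=871, 524^4=361, 524^8=391, 524^16=586, 524^32=466, 524^64=961, 524^128=166; 524^183 = 524^1 * 524^2 * 524^4 * 524^16 * 524^32 * 524^128 = 959 (mod 1065); answer 959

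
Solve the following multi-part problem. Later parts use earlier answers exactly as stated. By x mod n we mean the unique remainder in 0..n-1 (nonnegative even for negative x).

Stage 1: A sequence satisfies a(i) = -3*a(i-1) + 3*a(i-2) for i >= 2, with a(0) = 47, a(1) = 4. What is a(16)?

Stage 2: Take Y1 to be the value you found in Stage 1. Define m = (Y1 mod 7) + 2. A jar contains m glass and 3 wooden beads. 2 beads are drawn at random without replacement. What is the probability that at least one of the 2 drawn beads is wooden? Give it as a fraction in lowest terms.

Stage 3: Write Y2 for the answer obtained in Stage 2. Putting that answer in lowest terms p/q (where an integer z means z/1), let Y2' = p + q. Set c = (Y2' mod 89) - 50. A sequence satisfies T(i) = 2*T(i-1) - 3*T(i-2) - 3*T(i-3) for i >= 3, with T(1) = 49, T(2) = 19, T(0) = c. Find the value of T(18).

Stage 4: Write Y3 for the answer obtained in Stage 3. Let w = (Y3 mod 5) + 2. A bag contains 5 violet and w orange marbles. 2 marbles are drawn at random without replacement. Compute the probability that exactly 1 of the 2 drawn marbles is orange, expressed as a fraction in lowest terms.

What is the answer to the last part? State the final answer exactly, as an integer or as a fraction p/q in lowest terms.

5/9

Stage 1: a(2) = -3*(4) + 3*(47) = 129; iterating: a(2)=129, a(3)=-375, a(4)=1512, a(5)=-5661, a(6)=21519, a(7)=-81540, a(8)=309177, a(9)=-1172151, a(10)=4443984, a(11)=-16848405, a(12)=63877167, a(13)=-242176716, a(14)=918161649, a(15)=-3481015095, a(16)=13197530232; answer 13197530232
Stage 2: Y1 = 13197530232; m = 7; total draws C(10,2) = 45; complement C(7,2) = 21; favorable 45 - 21 = 24; P = 8/15; answer 8/15
Stage 3: Y2 = 8/15; threaded value p + q = 23; c = -27; T(3) = 2*(19) - 3*(49) - 3*(-27) = -28; iterating: T(3)=-28, T(4)=-260, T(5)=-493, T(6)=-122, T(7)=2015, T(8)=5875, T(9)=6071, T(10)=-11528, T(11)=-58894, T(12)=-101417, T(13)=8432, T(14)=497797, T(15)=1274549, T(16)=1030411, T(17)=-3256216, T(18)=-13427312; answer -13427312
Stage 4: Y3 = -13427312; w = 5; total draws C(10,2) = 45; favorable C(5,1)*C(5,1) = 25; P = 5/9; answer 5/9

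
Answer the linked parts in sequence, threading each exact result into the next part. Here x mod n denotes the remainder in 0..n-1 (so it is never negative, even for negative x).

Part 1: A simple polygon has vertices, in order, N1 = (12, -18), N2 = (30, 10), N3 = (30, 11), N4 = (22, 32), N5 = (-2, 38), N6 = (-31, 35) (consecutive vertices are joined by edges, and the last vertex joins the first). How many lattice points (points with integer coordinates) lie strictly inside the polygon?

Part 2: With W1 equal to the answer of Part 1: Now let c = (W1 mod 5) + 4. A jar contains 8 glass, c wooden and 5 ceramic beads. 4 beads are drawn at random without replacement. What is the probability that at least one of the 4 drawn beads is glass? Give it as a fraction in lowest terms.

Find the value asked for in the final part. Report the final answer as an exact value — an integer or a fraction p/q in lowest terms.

Part 1: cross terms: (12*10 - 30*-18)=660, (30*11 - 30*10)=30, (30*32 - 22*11)=718, (22*38 - -2*32)=900, (-2*35 - -31*38)=1108, (-31*-18 - 12*35)=138; twice the area = |3554| = 3554; area = 1777; boundary points = 2 + 1 + 1 + 6 + 1 + 1 = 12; strictly interior points = area - boundary/2 + 1 = 1772; answer 1772
Part 2: W1 = 1772; c = 6; total draws C(19,4) = 3876; complement C(11,4) = 330; favorable 3876 - 330 = 3546; P = 591/646; answer 591/646

591/646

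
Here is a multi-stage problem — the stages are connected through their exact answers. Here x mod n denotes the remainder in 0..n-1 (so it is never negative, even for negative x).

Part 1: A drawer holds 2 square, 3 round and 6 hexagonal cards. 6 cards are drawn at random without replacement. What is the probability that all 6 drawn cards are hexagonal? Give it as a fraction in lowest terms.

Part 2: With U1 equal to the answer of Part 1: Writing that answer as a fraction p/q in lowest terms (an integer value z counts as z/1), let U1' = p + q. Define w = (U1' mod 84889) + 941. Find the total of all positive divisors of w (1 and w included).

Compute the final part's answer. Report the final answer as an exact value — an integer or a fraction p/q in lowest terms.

3920

Part 1: total draws C(11,6) = 462; favorable C(6,6) = 1; P = 1/462; answer 1/462
Part 2: U1 = 1/462; threaded value p + q = 463; w = 1404; 1404 = 2^2 * 3^3 * 13; sigma = (1 + 2 + 4) * (1 + 3 + 9 + 27) * (1 + 13) = 7 * 40 * 14 = 3920; answer 3920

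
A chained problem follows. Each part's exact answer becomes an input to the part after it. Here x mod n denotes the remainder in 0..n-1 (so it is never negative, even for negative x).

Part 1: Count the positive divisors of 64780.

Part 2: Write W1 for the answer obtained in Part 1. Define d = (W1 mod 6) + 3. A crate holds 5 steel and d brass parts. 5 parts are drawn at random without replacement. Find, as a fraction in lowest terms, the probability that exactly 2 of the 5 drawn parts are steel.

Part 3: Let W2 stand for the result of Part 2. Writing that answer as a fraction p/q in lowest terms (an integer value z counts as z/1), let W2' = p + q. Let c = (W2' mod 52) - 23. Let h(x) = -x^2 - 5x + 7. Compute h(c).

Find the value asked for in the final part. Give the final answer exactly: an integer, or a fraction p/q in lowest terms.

Part 1: 64780 = 2^2 * 5 * 41 * 79; number of divisors = (2+1) * (1+1) * (1+1) * (1+1) = 24; answer 24
Part 2: W1 = 24; d = 3; total draws C(8,5) = 56; favorable C(5,2)*C(3,3) = 10; P = 5/28; answer 5/28
Part 3: W2 = 5/28; threaded value p + q = 33; c = 10; -1*(10)^2 - 5*(10)^1 + 7 = (-100) + (-50) + (7) = -143; answer -143

-143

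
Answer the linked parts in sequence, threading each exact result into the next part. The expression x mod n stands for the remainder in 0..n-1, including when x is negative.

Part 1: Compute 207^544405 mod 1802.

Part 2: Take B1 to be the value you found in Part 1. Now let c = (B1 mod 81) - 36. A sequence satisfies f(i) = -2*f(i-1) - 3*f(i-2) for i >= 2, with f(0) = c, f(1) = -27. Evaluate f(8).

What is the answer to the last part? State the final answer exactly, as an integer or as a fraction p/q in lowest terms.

Part 1: squarings mod 1802: 207^1=207, 207^2=1403, 207^4=625, 207^8=1393, 207^16=1497, 207^32=1123, 207^64=1531, 207^128=1361, 207^256=1667, 207^512=205, 207^1024=579, 207^2048=69, 207^4096=1157, 207^8192=1565, 207^16384=307, 207^32768=545, 207^65536=1497, 207^131072=1123, 207^262144=1531, 207^524288=1361; 207^544405 = 207^1 * 207^4 * 207^16 * 207^128 * 207^512 * 207^1024 * 207^2048 * 207^16384 * 207^524288 = 889 (mod 1802); answer 889
Part 2: B1 = 889; c = 43; f(2) = -2*(-27) - 3*(43) = -75; iterating: f(2)=-75, f(3)=231, f(4)=-237, f(5)=-219, f(6)=1149, f(7)=-1641, f(8)=-165; answer -165

-165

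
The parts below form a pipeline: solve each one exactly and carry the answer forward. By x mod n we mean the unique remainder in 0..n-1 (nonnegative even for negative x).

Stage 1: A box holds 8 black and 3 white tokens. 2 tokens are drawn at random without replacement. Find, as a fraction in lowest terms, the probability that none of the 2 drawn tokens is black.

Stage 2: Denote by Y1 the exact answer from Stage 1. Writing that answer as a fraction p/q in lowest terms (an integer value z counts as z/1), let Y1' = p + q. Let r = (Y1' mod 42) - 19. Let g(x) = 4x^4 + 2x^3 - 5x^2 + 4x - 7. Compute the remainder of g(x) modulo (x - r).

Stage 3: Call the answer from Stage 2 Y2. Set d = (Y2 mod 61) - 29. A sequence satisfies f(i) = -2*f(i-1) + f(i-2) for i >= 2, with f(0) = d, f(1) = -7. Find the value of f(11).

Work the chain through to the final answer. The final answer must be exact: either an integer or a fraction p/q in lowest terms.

Stage 1: total draws C(11,2) = 55; favorable C(3,2) = 3; P = 3/55; answer 3/55
Stage 2: Y1 = 3/55; threaded value p + q = 58; r = -3; remainder = value at the root: 4*(-3)^4 + 2*(-3)^3 - 5*(-3)^2 + 4*(-3)^1 - 7 = (324) + (-54) + (-45) + (-12) + (-7) = 206; answer 206
Stage 3: Y2 = 206; d = -6; f(2) = -2*(-7) + 1*(-6) = 8; iterating: f(2)=8, f(3)=-23, f(4)=54, f(5)=-131, f(6)=316, f(7)=-763, f(8)=1842, f(9)=-4447, f(10)=10736, f(11)=-25919; answer -25919

-25919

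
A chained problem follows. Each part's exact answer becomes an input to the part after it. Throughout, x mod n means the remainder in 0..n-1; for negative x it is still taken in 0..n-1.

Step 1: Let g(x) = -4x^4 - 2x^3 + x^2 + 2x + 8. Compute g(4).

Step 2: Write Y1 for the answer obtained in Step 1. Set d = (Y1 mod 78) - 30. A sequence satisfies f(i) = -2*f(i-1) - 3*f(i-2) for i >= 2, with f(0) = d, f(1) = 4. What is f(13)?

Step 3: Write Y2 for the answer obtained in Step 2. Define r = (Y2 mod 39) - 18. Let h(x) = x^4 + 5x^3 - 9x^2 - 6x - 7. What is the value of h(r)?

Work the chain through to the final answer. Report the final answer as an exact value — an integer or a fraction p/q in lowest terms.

Step 1: -4*(4)^4 - 2*(4)^3 + 1*(4)^2 + 2*(4)^1 + 8 = (-1024) + (-128) + (16) + (8) + (8) = -1120; answer -1120
Step 2: Y1 = -1120; d = 20; f(2) = -2*(4) - 3*(20) = -68; iterating: f(2)=-68, f(3)=124, f(4)=-44, f(5)=-284, f(6)=700, f(7)=-548, f(8)=-1004, f(9)=3652, f(10)=-4292, f(11)=-2372, f(12)=17620, f(13)=-28124; answer -28124
Step 3: Y2 = -28124; r = 16; 1*(16)^4 + 5*(16)^3 - 9*(16)^2 - 6*(16)^1 - 7 = (65536) + (20480) + (-2304) + (-96) + (-7) = 83609; answer 83609

83609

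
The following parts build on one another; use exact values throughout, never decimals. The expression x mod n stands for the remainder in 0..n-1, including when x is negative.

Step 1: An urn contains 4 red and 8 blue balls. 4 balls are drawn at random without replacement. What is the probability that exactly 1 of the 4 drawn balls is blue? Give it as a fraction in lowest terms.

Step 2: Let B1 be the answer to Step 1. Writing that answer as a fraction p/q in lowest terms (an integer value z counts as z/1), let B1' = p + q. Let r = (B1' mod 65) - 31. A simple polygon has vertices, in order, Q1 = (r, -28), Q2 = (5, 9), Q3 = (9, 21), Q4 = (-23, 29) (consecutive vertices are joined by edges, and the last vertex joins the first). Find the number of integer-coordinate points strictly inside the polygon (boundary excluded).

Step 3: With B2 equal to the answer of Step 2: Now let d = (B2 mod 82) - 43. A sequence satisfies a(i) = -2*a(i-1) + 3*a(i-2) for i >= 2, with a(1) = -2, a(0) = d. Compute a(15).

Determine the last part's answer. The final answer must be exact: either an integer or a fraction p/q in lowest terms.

Step 1: total draws C(12,4) = 495; favorable C(8,1)*C(4,3) = 32; P = 32/495; answer 32/495
Step 2: B1 = 32/495; threaded value p + q = 527; r = -24; cross terms: (-24*9 - 5*-28)=-76, (5*21 - 9*9)=24, (9*29 - -23*21)=744, (-23*-28 - -24*29)=1340; twice the area = |2032| = 2032; area = 1016; boundary points = 1 + 4 + 8 + 1 = 14; strictly interior points = area - boundary/2 + 1 = 1010; answer 1010
Step 3: B2 = 1010; d = -17; a(2) = -2*(-2) + 3*(-17) = -47; iterating: a(2)=-47, a(3)=88, a(4)=-317, a(5)=898, a(6)=-2747, a(7)=8188, a(8)=-24617, a(9)=73798, a(10)=-221447, a(11)=664288, a(12)=-1992917, a(13)=5978698, a(14)=-17936147, a(15)=53808388; answer 53808388

53808388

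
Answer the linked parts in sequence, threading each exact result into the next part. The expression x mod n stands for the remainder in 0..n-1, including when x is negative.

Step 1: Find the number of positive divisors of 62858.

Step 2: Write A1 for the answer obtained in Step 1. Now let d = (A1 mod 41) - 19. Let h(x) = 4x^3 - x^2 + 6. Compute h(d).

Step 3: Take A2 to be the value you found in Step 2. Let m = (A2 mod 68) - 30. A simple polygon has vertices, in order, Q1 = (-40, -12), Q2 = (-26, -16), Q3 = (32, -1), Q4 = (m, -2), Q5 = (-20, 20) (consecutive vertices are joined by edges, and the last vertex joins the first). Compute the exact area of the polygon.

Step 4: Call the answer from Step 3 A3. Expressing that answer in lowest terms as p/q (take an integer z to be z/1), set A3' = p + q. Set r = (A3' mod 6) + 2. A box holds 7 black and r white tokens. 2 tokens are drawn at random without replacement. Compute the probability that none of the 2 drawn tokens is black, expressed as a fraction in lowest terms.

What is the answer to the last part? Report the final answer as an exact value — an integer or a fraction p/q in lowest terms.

1/15

Step 1: 62858 = 2 * 53 * 593; number of divisors = (1+1) * (1+1) * (1+1) = 8; answer 8
Step 2: A1 = 8; d = -11; 4*(-11)^3 - 1*(-11)^2 + 6 = (-5324) + (-121) + (6) = -5439; answer -5439
Step 3: A2 = -5439; m = -29; cross terms: (-40*-16 - -26*-12)=328, (-26*-1 - 32*-16)=538, (32*-2 - -29*-1)=-93, (-29*20 - -20*-2)=-620, (-20*-12 - -40*20)=1040; twice the area = |1193| = 1193; area = 1193/2; answer 1193/2
Step 4: A3 = 1193/2; threaded value p + q = 1195; r = 3; total draws C(10,2) = 45; favorable C(3,2) = 3; P = 1/15; answer 1/15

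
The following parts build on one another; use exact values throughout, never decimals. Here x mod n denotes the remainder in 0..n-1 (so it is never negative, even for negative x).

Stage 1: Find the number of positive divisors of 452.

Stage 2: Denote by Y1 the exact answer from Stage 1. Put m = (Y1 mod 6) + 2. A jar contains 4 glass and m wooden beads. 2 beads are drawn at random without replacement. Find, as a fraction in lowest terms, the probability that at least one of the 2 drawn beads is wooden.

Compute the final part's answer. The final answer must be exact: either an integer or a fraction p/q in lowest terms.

Stage 1: 452 = 2^2 * 113; number of divisors = (2+1) * (1+1) = 6; answer 6
Stage 2: Y1 = 6; m = 2; total draws C(6,2) = 15; complement C(4,2) = 6; favorable 15 - 6 = 9; P = 3/5; answer 3/5

3/5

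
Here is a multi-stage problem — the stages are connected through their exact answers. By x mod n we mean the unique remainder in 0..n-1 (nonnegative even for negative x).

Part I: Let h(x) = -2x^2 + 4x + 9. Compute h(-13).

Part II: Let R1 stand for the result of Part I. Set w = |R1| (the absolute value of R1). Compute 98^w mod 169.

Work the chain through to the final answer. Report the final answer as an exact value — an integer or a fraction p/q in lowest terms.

Part I: -2*(-13)^2 + 4*(-13)^1 + 9 = (-338) + (-52) + (9) = -381; answer -381
Part II: R1 = -381; w = 381; squarings mod 169: 98^1=98, 98^2=140, 98^4=165, 98^8=16, 98^16=87, 98^32=133, 98^64=113, 98^128=94, 98^256=48; 98^381 = 98^1 * 98^4 * 98^8 * 98^16 * 98^32 * 98^64 * 98^256 = 151 (mod 169); answer 151

151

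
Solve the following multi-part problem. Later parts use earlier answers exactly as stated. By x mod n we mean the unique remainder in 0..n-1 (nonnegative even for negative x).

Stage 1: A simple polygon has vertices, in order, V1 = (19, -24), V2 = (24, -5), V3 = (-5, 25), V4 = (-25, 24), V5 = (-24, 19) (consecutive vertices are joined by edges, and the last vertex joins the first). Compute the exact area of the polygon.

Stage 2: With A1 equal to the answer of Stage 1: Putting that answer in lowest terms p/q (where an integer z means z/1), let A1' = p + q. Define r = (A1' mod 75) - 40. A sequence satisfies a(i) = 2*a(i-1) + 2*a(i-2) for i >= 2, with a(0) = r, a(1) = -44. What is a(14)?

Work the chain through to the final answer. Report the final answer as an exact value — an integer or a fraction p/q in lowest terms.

-26214400

Stage 1: cross terms: (19*-5 - 24*-24)=481, (24*25 - -5*-5)=575, (-5*24 - -25*25)=505, (-25*19 - -24*24)=101, (-24*-24 - 19*19)=215; twice the area = |1877| = 1877; area = 1877/2; answer 1877/2
Stage 2: A1 = 1877/2; threaded value p + q = 1879; r = -36; a(2) = 2*(-44) + 2*(-36) = -160; iterating: a(2)=-160, a(3)=-408, a(4)=-1136, a(5)=-3088, a(6)=-8448, a(7)=-23072, a(8)=-63040, a(9)=-172224, a(10)=-470528, a(11)=-1285504, a(12)=-3512064, a(13)=-9595136, a(14)=-26214400; answer -26214400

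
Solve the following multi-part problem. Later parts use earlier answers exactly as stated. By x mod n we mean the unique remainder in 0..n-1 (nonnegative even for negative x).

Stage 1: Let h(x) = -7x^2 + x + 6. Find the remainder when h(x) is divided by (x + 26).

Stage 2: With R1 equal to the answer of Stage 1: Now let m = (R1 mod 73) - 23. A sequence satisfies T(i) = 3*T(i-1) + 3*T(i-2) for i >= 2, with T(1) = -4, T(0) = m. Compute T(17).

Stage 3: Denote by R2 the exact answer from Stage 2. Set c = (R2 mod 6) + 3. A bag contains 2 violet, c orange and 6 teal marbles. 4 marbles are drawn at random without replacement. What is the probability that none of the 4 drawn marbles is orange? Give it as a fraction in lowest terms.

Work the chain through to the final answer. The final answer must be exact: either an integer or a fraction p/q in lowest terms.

10/143

Stage 1: remainder = value at the root: -7*(-26)^2 + 1*(-26)^1 + 6 = (-4732) + (-26) + (6) = -4752; answer -4752
Stage 2: R1 = -4752; m = 43; T(2) = 3*(-4) + 3*(43) = 117; iterating: T(2)=117, T(3)=339, T(4)=1368, T(5)=5121, T(6)=19467, T(7)=73764, T(8)=279693, T(9)=1060371, T(10)=4020192, T(11)=15241689, T(12)=57785643, T(13)=219081996, T(14)=830602917, T(15)=3149054739, T(16)=11938972968, T(17)=45264083121; answer 45264083121
Stage 3: R2 = 45264083121; c = 6; total draws C(14,4) = 1001; favorable C(8,4) = 70; P = 10/143; answer 10/143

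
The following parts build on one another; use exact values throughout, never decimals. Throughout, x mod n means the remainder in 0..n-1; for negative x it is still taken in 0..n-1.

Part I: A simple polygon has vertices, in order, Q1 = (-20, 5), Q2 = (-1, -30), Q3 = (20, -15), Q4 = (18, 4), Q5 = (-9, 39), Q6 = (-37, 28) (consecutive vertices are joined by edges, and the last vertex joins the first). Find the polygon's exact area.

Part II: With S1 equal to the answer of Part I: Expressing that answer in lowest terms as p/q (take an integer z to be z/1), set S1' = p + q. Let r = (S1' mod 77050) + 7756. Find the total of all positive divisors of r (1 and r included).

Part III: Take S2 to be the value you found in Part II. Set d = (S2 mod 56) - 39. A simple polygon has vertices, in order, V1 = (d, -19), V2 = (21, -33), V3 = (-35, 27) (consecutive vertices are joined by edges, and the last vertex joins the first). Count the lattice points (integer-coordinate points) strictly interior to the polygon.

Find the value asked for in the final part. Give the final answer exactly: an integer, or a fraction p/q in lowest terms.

Part I: cross terms: (-20*-30 - -1*5)=605, (-1*-15 - 20*-30)=615, (20*4 - 18*-15)=350, (18*39 - -9*4)=738, (-9*28 - -37*39)=1191, (-37*5 - -20*28)=375; twice the area = |3874| = 3874; area = 1937; answer 1937
Part II: S1 = 1937; threaded value p + q = 1938; r = 9694; 9694 = 2 * 37 * 131; sigma = (1 + 2) * (1 + 37) * (1 + 131) = 3 * 38 * 132 = 15048; answer 15048
Part III: S2 = 15048; d = 1; cross terms: (1*-33 - 21*-19)=366, (21*27 - -35*-33)=-588, (-35*-19 - 1*27)=638; twice the area = |416| = 416; area = 208; boundary points = 2 + 4 + 2 = 8; strictly interior points = area - boundary/2 + 1 = 205; answer 205

205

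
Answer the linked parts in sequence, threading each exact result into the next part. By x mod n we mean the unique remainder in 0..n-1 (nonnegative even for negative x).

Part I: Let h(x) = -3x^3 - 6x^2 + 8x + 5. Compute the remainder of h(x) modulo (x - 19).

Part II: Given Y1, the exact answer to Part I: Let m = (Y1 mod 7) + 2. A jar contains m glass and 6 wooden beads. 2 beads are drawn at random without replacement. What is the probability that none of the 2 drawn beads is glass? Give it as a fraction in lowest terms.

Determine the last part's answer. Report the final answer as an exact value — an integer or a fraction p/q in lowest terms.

Part I: remainder = value at the root: -3*(19)^3 - 6*(19)^2 + 8*(19)^1 + 5 = (-20577) + (-2166) + (152) + (5) = -22586; answer -22586
Part II: Y1 = -22586; m = 5; total draws C(11,2) = 55; favorable C(6,2) = 15; P = 3/11; answer 3/11

3/11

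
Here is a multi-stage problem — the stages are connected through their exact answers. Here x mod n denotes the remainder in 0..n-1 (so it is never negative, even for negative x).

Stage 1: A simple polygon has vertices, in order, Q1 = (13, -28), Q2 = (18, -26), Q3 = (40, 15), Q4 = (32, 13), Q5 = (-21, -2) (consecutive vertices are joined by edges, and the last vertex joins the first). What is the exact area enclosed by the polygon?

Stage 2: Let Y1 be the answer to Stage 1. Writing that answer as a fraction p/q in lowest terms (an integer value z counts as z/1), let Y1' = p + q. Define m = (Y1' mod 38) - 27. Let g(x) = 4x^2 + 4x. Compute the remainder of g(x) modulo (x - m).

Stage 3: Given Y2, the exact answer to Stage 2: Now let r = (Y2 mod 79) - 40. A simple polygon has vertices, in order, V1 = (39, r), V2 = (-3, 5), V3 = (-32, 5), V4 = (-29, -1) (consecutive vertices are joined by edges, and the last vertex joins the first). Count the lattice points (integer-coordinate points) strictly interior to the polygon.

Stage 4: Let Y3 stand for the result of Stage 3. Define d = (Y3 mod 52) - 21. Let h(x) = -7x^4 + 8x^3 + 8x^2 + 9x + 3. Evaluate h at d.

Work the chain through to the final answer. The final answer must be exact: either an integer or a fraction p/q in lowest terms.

-1180977

Stage 1: cross terms: (13*-26 - 18*-28)=166, (18*15 - 40*-26)=1310, (40*13 - 32*15)=40, (32*-2 - -21*13)=209, (-21*-28 - 13*-2)=614; twice the area = |2339| = 2339; area = 2339/2; answer 2339/2
Stage 2: Y1 = 2339/2; threaded value p + q = 2341; m = -4; remainder = value at the root: 4*(-4)^2 + 4*(-4)^1 = (64) + (-16) = 48; answer 48
Stage 3: Y2 = 48; r = 8; cross terms: (39*5 - -3*8)=219, (-3*5 - -32*5)=145, (-32*-1 - -29*5)=177, (-29*8 - 39*-1)=-193; twice the area = |348| = 348; area = 174; boundary points = 3 + 29 + 3 + 1 = 36; strictly interior points = area - boundary/2 + 1 = 157; answer 157
Stage 4: Y3 = 157; d = -20; -7*(-20)^4 + 8*(-20)^3 + 8*(-20)^2 + 9*(-20)^1 + 3 = (-1120000) + (-64000) + (3200) + (-180) + (3) = -1180977; answer -1180977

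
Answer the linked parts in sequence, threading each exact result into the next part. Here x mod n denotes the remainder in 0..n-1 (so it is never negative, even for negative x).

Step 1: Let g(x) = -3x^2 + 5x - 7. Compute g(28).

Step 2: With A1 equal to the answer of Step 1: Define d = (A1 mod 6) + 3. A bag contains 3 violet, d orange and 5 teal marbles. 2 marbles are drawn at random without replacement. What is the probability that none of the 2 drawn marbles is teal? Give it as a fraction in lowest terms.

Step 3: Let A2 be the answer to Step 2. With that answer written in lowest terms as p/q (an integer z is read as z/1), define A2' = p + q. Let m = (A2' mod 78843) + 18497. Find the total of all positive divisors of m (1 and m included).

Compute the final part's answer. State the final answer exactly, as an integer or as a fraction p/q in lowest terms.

Step 1: -3*(28)^2 + 5*(28)^1 - 7 = (-2352) + (140) + (-7) = -2219; answer -2219
Step 2: A1 = -2219; d = 4; total draws C(12,2) = 66; favorable C(7,2) = 21; P = 7/22; answer 7/22
Step 3: A2 = 7/22; threaded value p + q = 29; m = 18526; 18526 = 2 * 59 * 157; sigma = (1 + 2) * (1 + 59) * (1 + 157) = 3 * 60 * 158 = 28440; answer 28440

28440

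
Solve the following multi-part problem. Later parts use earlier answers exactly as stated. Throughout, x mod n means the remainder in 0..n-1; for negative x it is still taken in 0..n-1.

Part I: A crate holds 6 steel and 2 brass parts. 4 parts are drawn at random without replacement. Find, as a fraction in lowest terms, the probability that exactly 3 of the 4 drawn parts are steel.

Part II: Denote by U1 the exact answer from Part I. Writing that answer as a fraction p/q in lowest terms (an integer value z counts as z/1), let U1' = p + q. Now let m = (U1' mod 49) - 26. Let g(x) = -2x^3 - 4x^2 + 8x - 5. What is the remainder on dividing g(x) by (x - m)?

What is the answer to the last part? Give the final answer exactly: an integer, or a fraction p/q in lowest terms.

5725

Part I: total draws C(8,4) = 70; favorable C(6,3)*C(2,1) = 40; P = 4/7; answer 4/7
Part II: U1 = 4/7; threaded value p + q = 11; m = -15; remainder = value at the root: -2*(-15)^3 - 4*(-15)^2 + 8*(-15)^1 - 5 = (6750) + (-900) + (-120) + (-5) = 5725; answer 5725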